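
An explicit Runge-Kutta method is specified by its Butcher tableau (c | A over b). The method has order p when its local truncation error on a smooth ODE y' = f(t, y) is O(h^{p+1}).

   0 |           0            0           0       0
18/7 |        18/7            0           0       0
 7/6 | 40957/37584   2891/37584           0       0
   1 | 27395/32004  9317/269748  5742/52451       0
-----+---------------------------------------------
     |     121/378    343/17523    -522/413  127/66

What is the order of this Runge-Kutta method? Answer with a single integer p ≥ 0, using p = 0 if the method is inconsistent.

4

b = (121/378, 343/17523, -522/413, 127/66)
c = (0, 18/7, 7/6, 1)
Ac = (0, 0, 413/2088, 55/254)
Σ b_i: 121/378·1 + 343/17523·1 + (-522/413)·1 + 127/66·1 = 1 ✓
b·c: 343/17523·18/7 + (-522/413)·7/6 + 127/66·1 = 1/2 ✓
b·c²: 343/17523·324/49 + (-522/413)·49/36 + 127/66·1 = 1/3 ✓
b·Ac: (-522/413)·413/2088 + 127/66·55/254 = 1/6 ✓
b·c³: 343/17523·5832/343 + (-522/413)·343/216 + 127/66·1 = 1/4 ✓
b·(c∘Ac): (-522/413)·2891/12528 + 127/66·55/254 = 1/8 ✓
b·Ac²: (-522/413)·59/116 + 127/66·671/1778 = 1/12 ✓
b·A²c: 127/66·11/508 = 1/24 ✓; 4 stages ⇒ order 4.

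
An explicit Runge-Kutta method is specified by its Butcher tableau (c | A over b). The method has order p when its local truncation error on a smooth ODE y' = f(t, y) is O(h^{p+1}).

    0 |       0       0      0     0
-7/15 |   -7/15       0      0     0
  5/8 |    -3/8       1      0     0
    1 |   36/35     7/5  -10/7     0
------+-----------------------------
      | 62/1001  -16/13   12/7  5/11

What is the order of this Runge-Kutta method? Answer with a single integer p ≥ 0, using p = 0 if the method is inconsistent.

1

b = (62/1001, -16/13, 12/7, 5/11)
c = (0, -7/15, 5/8, 1)
Ac = (0, 0, -7/15, -3247/2100)
Σ b_i: 62/1001·1 + (-16/13)·1 + 12/7·1 + 5/11·1 = 1 ✓
b·c: (-16/13)·(-7/15) + 12/7·5/8 + 5/11·1 = 63073/30030 ≠ 1/2 ⇒ order 1.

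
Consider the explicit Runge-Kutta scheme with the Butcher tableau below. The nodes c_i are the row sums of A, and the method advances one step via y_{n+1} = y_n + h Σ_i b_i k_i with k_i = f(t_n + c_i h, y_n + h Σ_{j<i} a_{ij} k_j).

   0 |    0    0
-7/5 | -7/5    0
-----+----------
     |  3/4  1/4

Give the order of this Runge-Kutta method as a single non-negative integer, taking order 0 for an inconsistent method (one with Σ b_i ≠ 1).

b = (3/4, 1/4)
c = (0, -7/5)
Σ b_i: 3/4·1 + 1/4·1 = 1 ✓
b·c: 1/4·(-7/5) = -7/20 ≠ 1/2 ⇒ order 1.

1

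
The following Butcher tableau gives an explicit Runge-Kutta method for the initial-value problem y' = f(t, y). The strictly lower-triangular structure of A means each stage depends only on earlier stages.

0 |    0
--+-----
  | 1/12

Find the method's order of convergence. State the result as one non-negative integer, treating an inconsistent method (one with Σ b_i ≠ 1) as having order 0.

b = (1/12)
c = (0)
Σ b_i: 1/12·1 = 1/12 ≠ 1 ⇒ order 0.

0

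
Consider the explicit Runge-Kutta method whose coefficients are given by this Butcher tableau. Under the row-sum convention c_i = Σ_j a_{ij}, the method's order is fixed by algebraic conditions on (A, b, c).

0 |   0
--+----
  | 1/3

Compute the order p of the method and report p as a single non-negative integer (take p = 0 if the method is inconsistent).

0

b = (1/3)
c = (0)
Σ b_i: 1/3·1 = 1/3 ≠ 1 ⇒ order 0.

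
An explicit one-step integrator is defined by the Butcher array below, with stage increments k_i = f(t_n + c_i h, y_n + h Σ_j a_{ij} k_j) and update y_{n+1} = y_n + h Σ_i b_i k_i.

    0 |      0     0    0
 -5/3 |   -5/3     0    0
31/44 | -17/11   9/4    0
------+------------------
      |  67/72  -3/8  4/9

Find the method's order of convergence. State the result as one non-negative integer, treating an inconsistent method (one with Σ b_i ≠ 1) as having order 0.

b = (67/72, -3/8, 4/9)
c = (0, -5/3, 31/44)
Ac = (0, 0, -15/4)
Σ b_i: 67/72·1 + (-3/8)·1 + 4/9·1 = 1 ✓
b·c: (-3/8)·(-5/3) + 4/9·31/44 = 743/792 ≠ 1/2 ⇒ order 1.

1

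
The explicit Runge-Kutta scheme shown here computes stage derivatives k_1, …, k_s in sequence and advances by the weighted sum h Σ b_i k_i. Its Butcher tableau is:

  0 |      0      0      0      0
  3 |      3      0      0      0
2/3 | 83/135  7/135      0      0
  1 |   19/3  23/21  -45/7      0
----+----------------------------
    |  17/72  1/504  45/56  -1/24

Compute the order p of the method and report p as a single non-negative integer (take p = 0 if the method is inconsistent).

b = (17/72, 1/504, 45/56, -1/24)
c = (0, 3, 2/3, 1)
Ac = (0, 0, 7/45, -1)
Σ b_i: 17/72·1 + 1/504·1 + 45/56·1 + (-1/24)·1 = 1 ✓
b·c: 1/504·3 + 45/56·2/3 + (-1/24)·1 = 1/2 ✓
b·c²: 1/504·9 + 45/56·4/9 + (-1/24)·1 = 1/3 ✓
b·Ac: 45/56·7/45 + (-1/24)·(-1) = 1/6 ✓
b·c³: 1/504·27 + 45/56·8/27 + (-1/24)·1 = 1/4 ✓
b·(c∘Ac): 45/56·14/135 + (-1/24)·(-1) = 1/8 ✓
b·Ac²: 45/56·7/15 + (-1/24)·7 = 1/12 ✓
b·A²c: (-1/24)·(-1) = 1/24 ✓; 4 stages ⇒ order 4.

4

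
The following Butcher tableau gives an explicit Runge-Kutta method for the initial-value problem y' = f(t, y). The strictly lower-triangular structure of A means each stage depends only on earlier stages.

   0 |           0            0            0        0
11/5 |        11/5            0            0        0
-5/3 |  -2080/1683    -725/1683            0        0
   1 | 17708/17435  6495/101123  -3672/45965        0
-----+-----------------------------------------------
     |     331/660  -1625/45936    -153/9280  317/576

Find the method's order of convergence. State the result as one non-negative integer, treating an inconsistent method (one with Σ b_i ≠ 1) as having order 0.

b = (331/660, -1625/45936, -153/9280, 317/576)
c = (0, 11/5, -5/3, 1)
Ac = (0, 0, -145/153, 87/317)
Σ b_i: 331/660·1 + (-1625/45936)·1 + (-153/9280)·1 + 317/576·1 = 1 ✓
b·c: (-1625/45936)·11/5 + (-153/9280)·(-5/3) + 317/576·1 = 1/2 ✓
b·c²: (-1625/45936)·121/25 + (-153/9280)·25/9 + 317/576·1 = 1/3 ✓
b·Ac: (-153/9280)·(-145/153) + 317/576·87/317 = 1/6 ✓
b·c³: (-1625/45936)·1331/125 + (-153/9280)·(-125/27) + 317/576·1 = 1/4 ✓
b·(c∘Ac): (-153/9280)·725/459 + 317/576·87/317 = 1/8 ✓
b·Ac²: (-153/9280)·(-319/153) + 317/576·141/1585 = 1/12 ✓
b·A²c: 317/576·24/317 = 1/24 ✓; 4 stages ⇒ order 4.

4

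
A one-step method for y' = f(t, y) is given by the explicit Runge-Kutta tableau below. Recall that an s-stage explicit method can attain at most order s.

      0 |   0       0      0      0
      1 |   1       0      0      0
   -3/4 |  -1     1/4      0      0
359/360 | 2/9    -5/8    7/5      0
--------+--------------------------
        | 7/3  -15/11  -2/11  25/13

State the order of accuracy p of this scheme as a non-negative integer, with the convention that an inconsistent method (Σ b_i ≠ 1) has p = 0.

0

b = (7/3, -15/11, -2/11, 25/13)
c = (0, 1, -3/4, 359/360)
Ac = (0, 0, 1/4, -67/40)
Σ b_i: 7/3·1 + (-15/11)·1 + (-2/11)·1 + 25/13·1 = 1163/429 ≠ 1 ⇒ order 0.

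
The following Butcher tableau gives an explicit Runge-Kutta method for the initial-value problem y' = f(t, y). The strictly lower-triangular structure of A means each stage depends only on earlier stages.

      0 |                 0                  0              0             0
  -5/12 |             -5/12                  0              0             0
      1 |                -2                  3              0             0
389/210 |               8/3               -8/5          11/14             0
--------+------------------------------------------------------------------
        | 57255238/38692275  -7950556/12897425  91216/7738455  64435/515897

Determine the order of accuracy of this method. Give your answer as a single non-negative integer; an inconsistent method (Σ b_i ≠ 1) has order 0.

3

b = (57255238/38692275, -7950556/12897425, 91216/7738455, 64435/515897)
c = (0, -5/12, 1, 389/210)
Ac = (0, 0, -5/4, 61/42)
Σ b_i: 57255238/38692275·1 + (-7950556/12897425)·1 + 91216/7738455·1 + 64435/515897·1 = 1 ✓
b·c: (-7950556/12897425)·(-5/12) + 91216/7738455·1 + 64435/515897·389/210 = 1/2 ✓
b·c²: (-7950556/12897425)·25/144 + 91216/7738455·1 + 64435/515897·151321/44100 = 1/3 ✓
b·Ac: 91216/7738455·(-5/4) + 64435/515897·61/42 = 1/6 ✓
b·c³: (-7950556/12897425)·(-125/1728) + 91216/7738455·1 + 64435/515897·58863869/9261000 = 33161307859/39001813200 ≠ 1/4 ⇒ order 3.
b·(c∘Ac): 91216/7738455·(-5/4) + 64435/515897·23729/8820 = 5967079/18572292 ≠ 1/8
b·Ac²: 91216/7738455·25/48 + 64435/515897·32/63 = 323065/4643073 ≠ 1/12
b·A²c: 64435/515897·(-55/56) = -506275/4127176 ≠ 1/24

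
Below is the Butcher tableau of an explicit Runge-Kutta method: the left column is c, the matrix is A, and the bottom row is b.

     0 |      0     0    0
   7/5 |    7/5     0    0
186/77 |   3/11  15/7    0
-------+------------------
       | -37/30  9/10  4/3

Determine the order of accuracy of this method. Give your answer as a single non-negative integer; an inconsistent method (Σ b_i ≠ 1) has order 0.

b = (-37/30, 9/10, 4/3)
c = (0, 7/5, 186/77)
Ac = (0, 0, 3)
Σ b_i: (-37/30)·1 + 9/10·1 + 4/3·1 = 1 ✓
b·c: 9/10·7/5 + 4/3·186/77 = 17251/3850 ≠ 1/2 ⇒ order 1.

1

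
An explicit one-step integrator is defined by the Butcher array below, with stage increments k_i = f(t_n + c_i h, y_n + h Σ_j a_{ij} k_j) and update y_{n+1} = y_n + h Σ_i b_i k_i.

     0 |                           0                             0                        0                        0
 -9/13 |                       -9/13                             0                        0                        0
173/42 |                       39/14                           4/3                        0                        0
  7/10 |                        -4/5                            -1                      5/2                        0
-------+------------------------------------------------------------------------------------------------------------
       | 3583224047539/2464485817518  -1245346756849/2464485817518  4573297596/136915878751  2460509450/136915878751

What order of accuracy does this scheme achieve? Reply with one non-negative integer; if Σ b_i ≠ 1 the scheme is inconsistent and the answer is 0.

b = (3583224047539/2464485817518, -1245346756849/2464485817518, 4573297596/136915878751, 2460509450/136915878751)
c = (0, -9/13, 173/42, 7/10)
Ac = (0, 0, -12/13, 12001/1092)
Σ b_i: 3583224047539/2464485817518·1 + (-1245346756849/2464485817518)·1 + 4573297596/136915878751·1 + 2460509450/136915878751·1 = 1 ✓
b·c: (-1245346756849/2464485817518)·(-9/13) + 4573297596/136915878751·173/42 + 2460509450/136915878751·7/10 = 1/2 ✓
b·c²: (-1245346756849/2464485817518)·81/169 + 4573297596/136915878751·29929/1764 + 2460509450/136915878751·49/100 = 1/3 ✓
b·Ac: 4573297596/136915878751·(-12/13) + 2460509450/136915878751·12001/1092 = 1/6 ✓
b·c³: (-1245346756849/2464485817518)·(-729/2197) + 4573297596/136915878751·5177717/74088 + 2460509450/136915878751·343/1000 = 5625066027077513/2242682093941380 ≠ 1/4 ⇒ order 3.
b·(c∘Ac): 4573297596/136915878751·(-346/91) + 2460509450/136915878751·12001/1560 = 240238588289/21358877085156 ≠ 1/8
b·Ac²: 4573297596/136915878751·108/169 + 2460509450/136915878751·25004237/596232 = 347613722921747/448536418788276 ≠ 1/12
b·A²c: 2460509450/136915878751·(-30/13) = -73815283500/1779906423763 ≠ 1/24

3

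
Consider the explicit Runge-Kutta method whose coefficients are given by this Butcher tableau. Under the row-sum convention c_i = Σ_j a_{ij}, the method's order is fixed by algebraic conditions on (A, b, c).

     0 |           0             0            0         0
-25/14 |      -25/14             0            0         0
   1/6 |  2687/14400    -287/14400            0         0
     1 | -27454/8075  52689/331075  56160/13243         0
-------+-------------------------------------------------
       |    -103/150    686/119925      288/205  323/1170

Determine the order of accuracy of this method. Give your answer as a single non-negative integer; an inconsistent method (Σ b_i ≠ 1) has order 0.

4

b = (-103/150, 686/119925, 288/205, 323/1170)
c = (0, -25/14, 1/6, 1)
Ac = (0, 0, 41/1152, 273/646)
Σ b_i: (-103/150)·1 + 686/119925·1 + 288/205·1 + 323/1170·1 = 1 ✓
b·c: 686/119925·(-25/14) + 288/205·1/6 + 323/1170·1 = 1/2 ✓
b·c²: 686/119925·625/196 + 288/205·1/36 + 323/1170·1 = 1/3 ✓
b·Ac: 288/205·41/1152 + 323/1170·273/646 = 1/6 ✓
b·c³: 686/119925·(-15625/2744) + 288/205·1/216 + 323/1170·1 = 1/4 ✓
b·(c∘Ac): 288/205·41/6912 + 323/1170·273/646 = 1/8 ✓
b·Ac²: 288/205·(-1025/16128) + 323/1170·5655/9044 = 1/12 ✓
b·A²c: 323/1170·195/1292 = 1/24 ✓; 4 stages ⇒ order 4.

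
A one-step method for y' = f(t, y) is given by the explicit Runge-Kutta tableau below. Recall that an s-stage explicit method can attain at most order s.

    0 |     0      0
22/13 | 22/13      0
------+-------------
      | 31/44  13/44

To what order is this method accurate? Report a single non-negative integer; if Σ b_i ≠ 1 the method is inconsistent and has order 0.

2

b = (31/44, 13/44)
c = (0, 22/13)
Σ b_i: 31/44·1 + 13/44·1 = 1 ✓
b·c: 13/44·22/13 = 1/2 ✓; 2 stages ⇒ order 2.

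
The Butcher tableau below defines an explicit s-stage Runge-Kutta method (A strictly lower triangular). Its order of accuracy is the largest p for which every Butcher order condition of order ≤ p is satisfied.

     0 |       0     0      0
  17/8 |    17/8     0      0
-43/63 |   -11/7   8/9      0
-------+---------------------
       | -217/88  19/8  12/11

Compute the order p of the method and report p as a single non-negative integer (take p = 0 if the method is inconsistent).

b = (-217/88, 19/8, 12/11)
c = (0, 17/8, -43/63)
Ac = (0, 0, 17/9)
Σ b_i: (-217/88)·1 + 19/8·1 + 12/11·1 = 1 ✓
b·c: 19/8·17/8 + 12/11·(-43/63) = 63605/14784 ≠ 1/2 ⇒ order 1.

1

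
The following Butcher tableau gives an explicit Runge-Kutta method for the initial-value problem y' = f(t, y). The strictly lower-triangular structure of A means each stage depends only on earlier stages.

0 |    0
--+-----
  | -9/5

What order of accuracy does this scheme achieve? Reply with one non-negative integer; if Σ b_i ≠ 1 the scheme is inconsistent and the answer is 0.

0

b = (-9/5)
c = (0)
Σ b_i: (-9/5)·1 = -9/5 ≠ 1 ⇒ order 0.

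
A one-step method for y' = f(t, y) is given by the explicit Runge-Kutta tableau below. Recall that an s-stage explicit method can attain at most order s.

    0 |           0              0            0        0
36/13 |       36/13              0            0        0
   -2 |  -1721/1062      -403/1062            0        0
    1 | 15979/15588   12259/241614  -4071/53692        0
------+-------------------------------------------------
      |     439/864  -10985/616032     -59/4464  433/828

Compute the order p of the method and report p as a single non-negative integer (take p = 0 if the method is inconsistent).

4

b = (439/864, -10985/616032, -59/4464, 433/828)
c = (0, 36/13, -2, 1)
Ac = (0, 0, -62/59, 253/866)
Σ b_i: 439/864·1 + (-10985/616032)·1 + (-59/4464)·1 + 433/828·1 = 1 ✓
b·c: (-10985/616032)·36/13 + (-59/4464)·(-2) + 433/828·1 = 1/2 ✓
b·c²: (-10985/616032)·1296/169 + (-59/4464)·4 + 433/828·1 = 1/3 ✓
b·Ac: (-59/4464)·(-62/59) + 433/828·253/866 = 1/6 ✓
b·c³: (-10985/616032)·46656/2197 + (-59/4464)·(-8) + 433/828·1 = 1/4 ✓
b·(c∘Ac): (-59/4464)·124/59 + 433/828·253/866 = 1/8 ✓
b·Ac²: (-59/4464)·(-2232/767) + 433/828·483/5629 = 1/12 ✓
b·A²c: 433/828·69/866 = 1/24 ✓; 4 stages ⇒ order 4.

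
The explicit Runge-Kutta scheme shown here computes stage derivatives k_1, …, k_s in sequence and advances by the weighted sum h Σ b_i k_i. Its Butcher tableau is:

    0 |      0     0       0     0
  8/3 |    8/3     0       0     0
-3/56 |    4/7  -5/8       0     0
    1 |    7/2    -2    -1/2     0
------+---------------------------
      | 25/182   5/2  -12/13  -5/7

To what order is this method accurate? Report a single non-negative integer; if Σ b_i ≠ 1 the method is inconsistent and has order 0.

b = (25/182, 5/2, -12/13, -5/7)
c = (0, 8/3, -3/56, 1)
Ac = (0, 0, -5/3, -1783/336)
Σ b_i: 25/182·1 + 5/2·1 + (-12/13)·1 + (-5/7)·1 = 1 ✓
b·c: 5/2·8/3 + (-12/13)·(-3/56) + (-5/7)·1 = 3277/546 ≠ 1/2 ⇒ order 1.

1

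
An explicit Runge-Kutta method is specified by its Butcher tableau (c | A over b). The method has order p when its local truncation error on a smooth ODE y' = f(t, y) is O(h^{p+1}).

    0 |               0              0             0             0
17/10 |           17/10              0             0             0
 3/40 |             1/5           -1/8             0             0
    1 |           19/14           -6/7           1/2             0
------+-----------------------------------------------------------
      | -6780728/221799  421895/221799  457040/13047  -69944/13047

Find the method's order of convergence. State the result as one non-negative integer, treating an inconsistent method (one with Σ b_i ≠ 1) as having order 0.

b = (-6780728/221799, 421895/221799, 457040/13047, -69944/13047)
c = (0, 17/10, 3/40, 1)
Ac = (0, 0, -17/80, -159/112)
Σ b_i: (-6780728/221799)·1 + 421895/221799·1 + 457040/13047·1 + (-69944/13047)·1 = 1 ✓
b·c: 421895/221799·17/10 + 457040/13047·3/40 + (-69944/13047)·1 = 1/2 ✓
b·c²: 421895/221799·289/100 + 457040/13047·9/1600 + (-69944/13047)·1 = 1/3 ✓
b·Ac: 457040/13047·(-17/80) + (-69944/13047)·(-159/112) = 1/6 ✓
b·c³: 421895/221799·4913/1000 + 457040/13047·27/64000 + (-69944/13047)·1 = 556549/139168 ≠ 1/4 ⇒ order 3.
b·(c∘Ac): 457040/13047·(-51/3200) + (-69944/13047)·(-159/112) = 1226819/173960 ≠ 1/8
b·Ac²: 457040/13047·(-289/800) + (-69944/13047)·(-2217/896) = 636709/1043760 ≠ 1/12
b·A²c: (-69944/13047)·(-17/160) = 148631/260940 ≠ 1/24

3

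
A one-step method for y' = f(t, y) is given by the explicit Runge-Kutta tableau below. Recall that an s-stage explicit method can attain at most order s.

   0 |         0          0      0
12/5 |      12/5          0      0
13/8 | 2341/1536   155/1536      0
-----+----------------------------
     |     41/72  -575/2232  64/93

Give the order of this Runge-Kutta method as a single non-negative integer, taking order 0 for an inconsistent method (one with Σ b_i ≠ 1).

b = (41/72, -575/2232, 64/93)
c = (0, 12/5, 13/8)
Ac = (0, 0, 31/128)
Σ b_i: 41/72·1 + (-575/2232)·1 + 64/93·1 = 1 ✓
b·c: (-575/2232)·12/5 + 64/93·13/8 = 1/2 ✓
b·c²: (-575/2232)·144/25 + 64/93·169/64 = 1/3 ✓
b·Ac: 64/93·31/128 = 1/6 ✓; 3 stages ⇒ order 3.

3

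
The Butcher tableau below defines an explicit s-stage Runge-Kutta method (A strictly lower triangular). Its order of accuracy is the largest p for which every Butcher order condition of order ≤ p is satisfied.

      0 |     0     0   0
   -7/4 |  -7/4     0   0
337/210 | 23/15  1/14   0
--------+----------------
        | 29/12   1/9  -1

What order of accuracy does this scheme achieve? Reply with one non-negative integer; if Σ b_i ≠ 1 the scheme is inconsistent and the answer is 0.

b = (29/12, 1/9, -1)
c = (0, -7/4, 337/210)
Ac = (0, 0, -1/8)
Σ b_i: 29/12·1 + 1/9·1 + (-1)·1 = 55/36 ≠ 1 ⇒ order 0.

0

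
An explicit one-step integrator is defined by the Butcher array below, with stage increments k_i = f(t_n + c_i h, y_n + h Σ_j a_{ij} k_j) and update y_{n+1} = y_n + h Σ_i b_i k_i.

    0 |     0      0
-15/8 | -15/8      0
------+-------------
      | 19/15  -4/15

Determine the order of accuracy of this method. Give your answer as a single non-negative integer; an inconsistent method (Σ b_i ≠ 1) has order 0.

2

b = (19/15, -4/15)
c = (0, -15/8)
Σ b_i: 19/15·1 + (-4/15)·1 = 1 ✓
b·c: (-4/15)·(-15/8) = 1/2 ✓; 2 stages ⇒ order 2.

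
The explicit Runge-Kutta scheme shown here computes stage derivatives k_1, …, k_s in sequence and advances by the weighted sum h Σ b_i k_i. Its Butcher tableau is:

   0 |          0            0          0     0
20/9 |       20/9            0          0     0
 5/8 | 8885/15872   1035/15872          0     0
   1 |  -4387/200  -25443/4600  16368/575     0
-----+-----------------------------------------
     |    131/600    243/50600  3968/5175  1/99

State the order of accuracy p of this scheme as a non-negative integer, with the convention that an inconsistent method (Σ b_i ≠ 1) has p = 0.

b = (131/600, 243/50600, 3968/5175, 1/99)
c = (0, 20/9, 5/8, 1)
Ac = (0, 0, 575/3968, 11/2)
Σ b_i: 131/600·1 + 243/50600·1 + 3968/5175·1 + 1/99·1 = 1 ✓
b·c: 243/50600·20/9 + 3968/5175·5/8 + 1/99·1 = 1/2 ✓
b·c²: 243/50600·400/81 + 3968/5175·25/64 + 1/99·1 = 1/3 ✓
b·Ac: 3968/5175·575/3968 + 1/99·11/2 = 1/6 ✓
b·c³: 243/50600·8000/729 + 3968/5175·125/512 + 1/99·1 = 1/4 ✓
b·(c∘Ac): 3968/5175·2875/31744 + 1/99·11/2 = 1/8 ✓
b·Ac²: 3968/5175·2875/8928 + 1/99·(-583/36) = 1/12 ✓
b·A²c: 1/99·33/8 = 1/24 ✓; 4 stages ⇒ order 4.

4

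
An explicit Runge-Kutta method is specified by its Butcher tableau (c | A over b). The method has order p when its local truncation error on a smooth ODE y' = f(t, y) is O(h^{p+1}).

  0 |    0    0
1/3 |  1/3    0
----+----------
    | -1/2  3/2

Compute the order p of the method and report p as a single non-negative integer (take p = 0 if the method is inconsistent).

b = (-1/2, 3/2)
c = (0, 1/3)
Σ b_i: (-1/2)·1 + 3/2·1 = 1 ✓
b·c: 3/2·1/3 = 1/2 ✓; 2 stages ⇒ order 2.

2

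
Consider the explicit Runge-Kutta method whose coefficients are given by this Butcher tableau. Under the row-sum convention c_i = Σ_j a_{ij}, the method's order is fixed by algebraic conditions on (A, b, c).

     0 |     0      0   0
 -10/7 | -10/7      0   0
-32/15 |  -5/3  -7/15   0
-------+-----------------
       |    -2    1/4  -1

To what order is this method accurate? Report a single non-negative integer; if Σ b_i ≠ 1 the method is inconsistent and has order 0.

0

b = (-2, 1/4, -1)
c = (0, -10/7, -32/15)
Ac = (0, 0, 2/3)
Σ b_i: (-2)·1 + 1/4·1 + (-1)·1 = -11/4 ≠ 1 ⇒ order 0.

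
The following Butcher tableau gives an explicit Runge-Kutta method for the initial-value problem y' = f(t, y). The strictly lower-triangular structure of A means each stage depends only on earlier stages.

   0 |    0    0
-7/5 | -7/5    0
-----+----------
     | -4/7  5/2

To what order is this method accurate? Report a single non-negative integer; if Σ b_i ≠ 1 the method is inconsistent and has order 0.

b = (-4/7, 5/2)
c = (0, -7/5)
Σ b_i: (-4/7)·1 + 5/2·1 = 27/14 ≠ 1 ⇒ order 0.

0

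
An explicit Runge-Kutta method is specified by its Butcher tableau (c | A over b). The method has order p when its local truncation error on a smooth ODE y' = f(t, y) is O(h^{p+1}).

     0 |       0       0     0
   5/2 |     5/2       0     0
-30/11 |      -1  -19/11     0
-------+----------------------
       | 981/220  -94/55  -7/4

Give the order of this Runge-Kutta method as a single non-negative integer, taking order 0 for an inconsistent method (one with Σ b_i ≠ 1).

2

b = (981/220, -94/55, -7/4)
c = (0, 5/2, -30/11)
Ac = (0, 0, -95/22)
Σ b_i: 981/220·1 + (-94/55)·1 + (-7/4)·1 = 1 ✓
b·c: (-94/55)·5/2 + (-7/4)·(-30/11) = 1/2 ✓
b·c²: (-94/55)·25/4 + (-7/4)·900/121 = -5735/242 ≠ 1/3 ⇒ order 2.
b·Ac: (-7/4)·(-95/22) = 665/88 ≠ 1/6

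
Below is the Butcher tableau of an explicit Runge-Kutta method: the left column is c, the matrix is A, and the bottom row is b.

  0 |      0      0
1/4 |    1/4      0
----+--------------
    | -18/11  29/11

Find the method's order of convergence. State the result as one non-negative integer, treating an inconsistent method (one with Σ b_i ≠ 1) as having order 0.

1

b = (-18/11, 29/11)
c = (0, 1/4)
Σ b_i: (-18/11)·1 + 29/11·1 = 1 ✓
b·c: 29/11·1/4 = 29/44 ≠ 1/2 ⇒ order 1.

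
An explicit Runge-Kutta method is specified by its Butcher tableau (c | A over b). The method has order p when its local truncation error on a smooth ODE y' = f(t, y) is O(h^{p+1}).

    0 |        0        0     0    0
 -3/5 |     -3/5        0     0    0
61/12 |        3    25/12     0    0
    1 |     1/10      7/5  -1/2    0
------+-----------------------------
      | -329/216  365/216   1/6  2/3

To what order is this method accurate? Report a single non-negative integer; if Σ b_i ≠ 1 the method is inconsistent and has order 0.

b = (-329/216, 365/216, 1/6, 2/3)
c = (0, -3/5, 61/12, 1)
Ac = (0, 0, -5/4, -2029/600)
Σ b_i: (-329/216)·1 + 365/216·1 + 1/6·1 + 2/3·1 = 1 ✓
b·c: 365/216·(-3/5) + 1/6·61/12 + 2/3·1 = 1/2 ✓
b·c²: 365/216·9/25 + 1/6·3721/144 + 2/3·1 = 24113/4320 ≠ 1/3 ⇒ order 2.
b·Ac: 1/6·(-5/4) + 2/3·(-2029/600) = -4433/1800 ≠ 1/6

2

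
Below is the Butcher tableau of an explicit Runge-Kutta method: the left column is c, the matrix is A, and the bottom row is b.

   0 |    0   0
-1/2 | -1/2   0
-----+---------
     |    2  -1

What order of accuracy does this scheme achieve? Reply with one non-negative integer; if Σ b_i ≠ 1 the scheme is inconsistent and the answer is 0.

2

b = (2, -1)
c = (0, -1/2)
Σ b_i: 2·1 + (-1)·1 = 1 ✓
b·c: (-1)·(-1/2) = 1/2 ✓; 2 stages ⇒ order 2.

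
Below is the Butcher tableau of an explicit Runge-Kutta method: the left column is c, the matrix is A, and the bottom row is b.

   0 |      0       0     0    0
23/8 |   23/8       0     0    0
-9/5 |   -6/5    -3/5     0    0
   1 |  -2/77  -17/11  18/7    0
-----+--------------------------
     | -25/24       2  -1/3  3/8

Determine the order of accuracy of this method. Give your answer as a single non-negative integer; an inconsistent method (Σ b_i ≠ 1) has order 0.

1

b = (-25/24, 2, -1/3, 3/8)
c = (0, 23/8, -9/5, 1)
Ac = (0, 0, -69/40, -27941/3080)
Σ b_i: (-25/24)·1 + 2·1 + (-1/3)·1 + 3/8·1 = 1 ✓
b·c: 2·23/8 + (-1/3)·(-9/5) + 3/8·1 = 269/40 ≠ 1/2 ⇒ order 1.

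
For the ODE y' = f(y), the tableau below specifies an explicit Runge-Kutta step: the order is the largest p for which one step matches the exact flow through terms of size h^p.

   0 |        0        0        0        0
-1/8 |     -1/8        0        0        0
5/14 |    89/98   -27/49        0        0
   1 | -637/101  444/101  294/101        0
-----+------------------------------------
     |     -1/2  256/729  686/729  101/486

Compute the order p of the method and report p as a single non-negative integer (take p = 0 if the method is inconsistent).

b = (-1/2, 256/729, 686/729, 101/486)
c = (0, -1/8, 5/14, 1)
Ac = (0, 0, 27/392, 99/202)
Σ b_i: (-1/2)·1 + 256/729·1 + 686/729·1 + 101/486·1 = 1 ✓
b·c: 256/729·(-1/8) + 686/729·5/14 + 101/486·1 = 1/2 ✓
b·c²: 256/729·1/64 + 686/729·25/196 + 101/486·1 = 1/3 ✓
b·Ac: 686/729·27/392 + 101/486·99/202 = 1/6 ✓
b·c³: 256/729·(-1/512) + 686/729·125/2744 + 101/486·1 = 1/4 ✓
b·(c∘Ac): 686/729·135/5488 + 101/486·99/202 = 1/8 ✓
b·Ac²: 686/729·(-27/3136) + 101/486·711/1616 = 1/12 ✓
b·A²c: 101/486·81/404 = 1/24 ✓; 4 stages ⇒ order 4.

4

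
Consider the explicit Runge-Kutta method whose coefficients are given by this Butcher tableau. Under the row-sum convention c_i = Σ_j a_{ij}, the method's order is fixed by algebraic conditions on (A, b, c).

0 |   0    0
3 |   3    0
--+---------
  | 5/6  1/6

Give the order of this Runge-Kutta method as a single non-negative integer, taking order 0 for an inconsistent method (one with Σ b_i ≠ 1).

2

b = (5/6, 1/6)
c = (0, 3)
Σ b_i: 5/6·1 + 1/6·1 = 1 ✓
b·c: 1/6·3 = 1/2 ✓; 2 stages ⇒ order 2.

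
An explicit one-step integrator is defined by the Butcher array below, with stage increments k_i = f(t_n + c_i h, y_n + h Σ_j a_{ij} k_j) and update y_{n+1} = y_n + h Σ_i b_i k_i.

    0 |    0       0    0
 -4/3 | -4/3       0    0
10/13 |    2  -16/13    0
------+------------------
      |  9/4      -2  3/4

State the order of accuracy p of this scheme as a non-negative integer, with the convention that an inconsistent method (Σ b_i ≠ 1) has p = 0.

b = (9/4, -2, 3/4)
c = (0, -4/3, 10/13)
Ac = (0, 0, 64/39)
Σ b_i: 9/4·1 + (-2)·1 + 3/4·1 = 1 ✓
b·c: (-2)·(-4/3) + 3/4·10/13 = 253/78 ≠ 1/2 ⇒ order 1.

1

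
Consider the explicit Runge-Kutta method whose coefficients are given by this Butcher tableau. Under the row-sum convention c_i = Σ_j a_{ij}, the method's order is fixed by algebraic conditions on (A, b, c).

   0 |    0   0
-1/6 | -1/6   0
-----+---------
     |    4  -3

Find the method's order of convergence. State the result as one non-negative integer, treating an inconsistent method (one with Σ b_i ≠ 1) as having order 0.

2

b = (4, -3)
c = (0, -1/6)
Σ b_i: 4·1 + (-3)·1 = 1 ✓
b·c: (-3)·(-1/6) = 1/2 ✓; 2 stages ⇒ order 2.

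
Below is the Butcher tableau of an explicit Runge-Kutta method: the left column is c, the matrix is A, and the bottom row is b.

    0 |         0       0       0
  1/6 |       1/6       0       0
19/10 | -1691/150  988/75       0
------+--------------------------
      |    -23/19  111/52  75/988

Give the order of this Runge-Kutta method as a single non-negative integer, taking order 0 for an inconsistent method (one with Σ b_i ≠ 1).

b = (-23/19, 111/52, 75/988)
c = (0, 1/6, 19/10)
Ac = (0, 0, 494/225)
Σ b_i: (-23/19)·1 + 111/52·1 + 75/988·1 = 1 ✓
b·c: 111/52·1/6 + 75/988·19/10 = 1/2 ✓
b·c²: 111/52·1/36 + 75/988·361/100 = 1/3 ✓
b·Ac: 75/988·494/225 = 1/6 ✓; 3 stages ⇒ order 3.

3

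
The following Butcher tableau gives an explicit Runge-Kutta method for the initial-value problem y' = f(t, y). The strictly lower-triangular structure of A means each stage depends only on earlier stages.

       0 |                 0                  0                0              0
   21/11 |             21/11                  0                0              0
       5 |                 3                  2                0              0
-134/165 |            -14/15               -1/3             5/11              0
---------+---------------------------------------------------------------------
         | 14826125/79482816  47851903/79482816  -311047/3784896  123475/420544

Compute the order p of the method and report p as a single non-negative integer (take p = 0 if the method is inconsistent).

b = (14826125/79482816, 47851903/79482816, -311047/3784896, 123475/420544)
c = (0, 21/11, 5, -134/165)
Ac = (0, 0, 42/11, 18/11)
Σ b_i: 14826125/79482816·1 + 47851903/79482816·1 + (-311047/3784896)·1 + 123475/420544·1 = 1 ✓
b·c: 47851903/79482816·21/11 + (-311047/3784896)·5 + 123475/420544·(-134/165) = 1/2 ✓
b·c²: 47851903/79482816·441/121 + (-311047/3784896)·25 + 123475/420544·17956/27225 = 1/3 ✓
b·Ac: (-311047/3784896)·42/11 + 123475/420544·18/11 = 1/6 ✓
b·c³: 47851903/79482816·9261/1331 + (-311047/3784896)·125 + 123475/420544·(-2406104/4492125) = -21436367213/3434793120 ≠ 1/4 ⇒ order 3.
b·(c∘Ac): (-311047/3784896)·210/11 + 123475/420544·(-804/605) = -13594115/6938976 ≠ 1/8
b·Ac²: (-311047/3784896)·882/121 + 123475/420544·1228/121 = 5506577/2312992 ≠ 1/12
b·A²c: 123475/420544·210/121 = 1178625/2312992 ≠ 1/24

3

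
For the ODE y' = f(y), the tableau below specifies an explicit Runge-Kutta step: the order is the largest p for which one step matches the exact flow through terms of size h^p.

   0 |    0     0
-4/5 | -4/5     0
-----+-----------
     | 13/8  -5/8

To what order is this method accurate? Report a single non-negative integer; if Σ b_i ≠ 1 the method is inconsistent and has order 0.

2

b = (13/8, -5/8)
c = (0, -4/5)
Σ b_i: 13/8·1 + (-5/8)·1 = 1 ✓
b·c: (-5/8)·(-4/5) = 1/2 ✓; 2 stages ⇒ order 2.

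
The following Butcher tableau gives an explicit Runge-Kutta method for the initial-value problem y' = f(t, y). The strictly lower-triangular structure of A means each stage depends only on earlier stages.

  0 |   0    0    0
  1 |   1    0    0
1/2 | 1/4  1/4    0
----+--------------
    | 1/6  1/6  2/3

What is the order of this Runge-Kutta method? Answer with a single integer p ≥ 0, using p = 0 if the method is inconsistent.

b = (1/6, 1/6, 2/3)
c = (0, 1, 1/2)
Ac = (0, 0, 1/4)
Σ b_i: 1/6·1 + 1/6·1 + 2/3·1 = 1 ✓
b·c: 1/6·1 + 2/3·1/2 = 1/2 ✓
b·c²: 1/6·1 + 2/3·1/4 = 1/3 ✓
b·Ac: 2/3·1/4 = 1/6 ✓; 3 stages ⇒ order 3.

3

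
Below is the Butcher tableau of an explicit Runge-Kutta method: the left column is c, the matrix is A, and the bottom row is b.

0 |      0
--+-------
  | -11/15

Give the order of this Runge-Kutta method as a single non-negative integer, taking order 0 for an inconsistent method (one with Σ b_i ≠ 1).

0

b = (-11/15)
c = (0)
Σ b_i: (-11/15)·1 = -11/15 ≠ 1 ⇒ order 0.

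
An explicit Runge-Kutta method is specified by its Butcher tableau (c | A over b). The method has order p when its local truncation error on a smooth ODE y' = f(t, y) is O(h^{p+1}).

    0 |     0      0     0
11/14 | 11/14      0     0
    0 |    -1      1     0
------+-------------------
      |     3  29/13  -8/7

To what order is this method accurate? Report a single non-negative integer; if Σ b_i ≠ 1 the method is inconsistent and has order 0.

b = (3, 29/13, -8/7)
c = (0, 11/14, 0)
Ac = (0, 0, 11/14)
Σ b_i: 3·1 + 29/13·1 + (-8/7)·1 = 372/91 ≠ 1 ⇒ order 0.

0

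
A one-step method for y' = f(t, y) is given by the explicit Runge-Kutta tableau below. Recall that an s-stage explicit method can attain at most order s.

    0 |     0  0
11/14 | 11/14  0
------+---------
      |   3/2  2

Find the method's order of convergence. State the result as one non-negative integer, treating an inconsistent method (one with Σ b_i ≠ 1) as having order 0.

0

b = (3/2, 2)
c = (0, 11/14)
Σ b_i: 3/2·1 + 2·1 = 7/2 ≠ 1 ⇒ order 0.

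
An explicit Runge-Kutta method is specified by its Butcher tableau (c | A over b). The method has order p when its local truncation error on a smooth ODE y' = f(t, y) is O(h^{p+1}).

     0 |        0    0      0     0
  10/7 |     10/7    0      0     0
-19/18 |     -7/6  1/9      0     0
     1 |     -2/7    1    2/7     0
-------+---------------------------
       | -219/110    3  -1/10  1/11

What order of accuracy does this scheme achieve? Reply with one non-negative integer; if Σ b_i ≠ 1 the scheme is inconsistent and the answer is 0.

1

b = (-219/110, 3, -1/10, 1/11)
c = (0, 10/7, -19/18, 1)
Ac = (0, 0, 10/63, 71/63)
Σ b_i: (-219/110)·1 + 3·1 + (-1/10)·1 + 1/11·1 = 1 ✓
b·c: 3·10/7 + (-1/10)·(-19/18) + 1/11·1 = 62123/13860 ≠ 1/2 ⇒ order 1.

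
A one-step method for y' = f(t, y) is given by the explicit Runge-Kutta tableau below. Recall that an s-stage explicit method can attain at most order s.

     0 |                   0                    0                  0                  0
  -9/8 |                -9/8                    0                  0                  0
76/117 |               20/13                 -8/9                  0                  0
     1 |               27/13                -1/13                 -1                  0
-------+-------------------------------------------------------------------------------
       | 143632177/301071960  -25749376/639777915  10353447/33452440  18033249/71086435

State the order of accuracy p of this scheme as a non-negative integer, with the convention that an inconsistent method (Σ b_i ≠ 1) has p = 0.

3

b = (143632177/301071960, -25749376/639777915, 10353447/33452440, 18033249/71086435)
c = (0, -9/8, 76/117, 1)
Ac = (0, 0, 1, -527/936)
Σ b_i: 143632177/301071960·1 + (-25749376/639777915)·1 + 10353447/33452440·1 + 18033249/71086435·1 = 1 ✓
b·c: (-25749376/639777915)·(-9/8) + 10353447/33452440·76/117 + 18033249/71086435·1 = 1/2 ✓
b·c²: (-25749376/639777915)·81/64 + 10353447/33452440·5776/13689 + 18033249/71086435·1 = 1/3 ✓
b·Ac: 10353447/33452440·1 + 18033249/71086435·(-527/936) = 1/6 ✓
b·c³: (-25749376/639777915)·(-729/512) + 10353447/33452440·438976/1601613 + 18033249/71086435·1 = 2323786541/5870903220 ≠ 1/4 ⇒ order 3.
b·(c∘Ac): 10353447/33452440·76/117 + 18033249/71086435·(-527/936) = 5841827/100357320 ≠ 1/8
b·Ac²: 10353447/33452440·(-9/8) + 18033249/71086435·(-454957/876096) = -191594796607/399221418960 ≠ 1/12
b·A²c: 18033249/71086435·(-1) = -18033249/71086435 ≠ 1/24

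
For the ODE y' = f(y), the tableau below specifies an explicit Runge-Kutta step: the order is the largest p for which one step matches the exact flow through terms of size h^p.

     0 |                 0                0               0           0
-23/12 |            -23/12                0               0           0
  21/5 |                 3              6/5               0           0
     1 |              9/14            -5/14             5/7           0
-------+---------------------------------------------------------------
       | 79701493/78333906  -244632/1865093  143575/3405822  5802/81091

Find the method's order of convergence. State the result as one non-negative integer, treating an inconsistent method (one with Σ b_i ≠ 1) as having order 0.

b = (79701493/78333906, -244632/1865093, 143575/3405822, 5802/81091)
c = (0, -23/12, 21/5, 1)
Ac = (0, 0, -23/10, 619/168)
Σ b_i: 79701493/78333906·1 + (-244632/1865093)·1 + 143575/3405822·1 + 5802/81091·1 = 1 ✓
b·c: (-244632/1865093)·(-23/12) + 143575/3405822·21/5 + 5802/81091·1 = 1/2 ✓
b·c²: (-244632/1865093)·529/144 + 143575/3405822·441/25 + 5802/81091·1 = 1/3 ✓
b·Ac: 143575/3405822·(-23/10) + 5802/81091·619/168 = 1/6 ✓
b·c³: (-244632/1865093)·(-12167/1728) + 143575/3405822·9261/125 + 5802/81091·1 = 120225073/29192760 ≠ 1/4 ⇒ order 3.
b·(c∘Ac): 143575/3405822·(-483/50) + 5802/81091·619/168 = -163025/1135274 ≠ 1/8
b·Ac²: 143575/3405822·529/120 + 5802/81091·113783/10080 = 29002547/29192760 ≠ 1/12
b·A²c: 5802/81091·(-23/14) = -66723/567637 ≠ 1/24

3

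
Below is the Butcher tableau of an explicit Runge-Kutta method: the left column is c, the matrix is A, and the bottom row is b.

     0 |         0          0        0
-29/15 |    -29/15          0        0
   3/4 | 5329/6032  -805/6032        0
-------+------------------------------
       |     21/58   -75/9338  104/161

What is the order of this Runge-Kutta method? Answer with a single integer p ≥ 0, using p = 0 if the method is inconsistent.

3

b = (21/58, -75/9338, 104/161)
c = (0, -29/15, 3/4)
Ac = (0, 0, 161/624)
Σ b_i: 21/58·1 + (-75/9338)·1 + 104/161·1 = 1 ✓
b·c: (-75/9338)·(-29/15) + 104/161·3/4 = 1/2 ✓
b·c²: (-75/9338)·841/225 + 104/161·9/16 = 1/3 ✓
b·Ac: 104/161·161/624 = 1/6 ✓; 3 stages ⇒ order 3.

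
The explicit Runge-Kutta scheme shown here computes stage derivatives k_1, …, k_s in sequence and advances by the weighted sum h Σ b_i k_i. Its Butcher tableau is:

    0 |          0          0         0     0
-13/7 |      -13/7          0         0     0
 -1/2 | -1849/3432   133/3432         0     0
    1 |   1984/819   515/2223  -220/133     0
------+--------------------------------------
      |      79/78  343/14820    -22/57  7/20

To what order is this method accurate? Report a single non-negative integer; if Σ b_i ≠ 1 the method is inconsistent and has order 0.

b = (79/78, 343/14820, -22/57, 7/20)
c = (0, -13/7, -1/2, 1)
Ac = (0, 0, -19/264, 25/63)
Σ b_i: 79/78·1 + 343/14820·1 + (-22/57)·1 + 7/20·1 = 1 ✓
b·c: 343/14820·(-13/7) + (-22/57)·(-1/2) + 7/20·1 = 1/2 ✓
b·c²: 343/14820·169/49 + (-22/57)·1/4 + 7/20·1 = 1/3 ✓
b·Ac: (-22/57)·(-19/264) + 7/20·25/63 = 1/6 ✓
b·c³: 343/14820·(-2197/343) + (-22/57)·(-1/8) + 7/20·1 = 1/4 ✓
b·(c∘Ac): (-22/57)·19/528 + 7/20·25/63 = 1/8 ✓
b·Ac²: (-22/57)·247/1848 + 7/20·170/441 = 1/12 ✓
b·A²c: 7/20·5/42 = 1/24 ✓; 4 stages ⇒ order 4.

4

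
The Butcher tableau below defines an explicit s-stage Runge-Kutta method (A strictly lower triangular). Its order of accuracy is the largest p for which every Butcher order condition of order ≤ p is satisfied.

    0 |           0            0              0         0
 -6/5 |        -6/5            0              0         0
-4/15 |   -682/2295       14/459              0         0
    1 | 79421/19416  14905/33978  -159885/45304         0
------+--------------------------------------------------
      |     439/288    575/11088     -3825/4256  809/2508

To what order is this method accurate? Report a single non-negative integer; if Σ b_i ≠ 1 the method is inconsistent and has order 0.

4

b = (439/288, 575/11088, -3825/4256, 809/2508)
c = (0, -6/5, -4/15, 1)
Ac = (0, 0, -28/765, 671/1618)
Σ b_i: 439/288·1 + 575/11088·1 + (-3825/4256)·1 + 809/2508·1 = 1 ✓
b·c: 575/11088·(-6/5) + (-3825/4256)·(-4/15) + 809/2508·1 = 1/2 ✓
b·c²: 575/11088·36/25 + (-3825/4256)·16/225 + 809/2508·1 = 1/3 ✓
b·Ac: (-3825/4256)·(-28/765) + 809/2508·671/1618 = 1/6 ✓
b·c³: 575/11088·(-216/125) + (-3825/4256)·(-64/3375) + 809/2508·1 = 1/4 ✓
b·(c∘Ac): (-3825/4256)·112/11475 + 809/2508·671/1618 = 1/8 ✓
b·Ac²: (-3825/4256)·56/1275 + 809/2508·308/809 = 1/12 ✓
b·A²c: 809/2508·209/1618 = 1/24 ✓; 4 stages ⇒ order 4.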